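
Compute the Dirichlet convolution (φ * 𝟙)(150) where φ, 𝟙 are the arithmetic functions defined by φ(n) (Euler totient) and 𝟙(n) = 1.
(φ * 𝟙)(150) = 150

Divisors of 150: [1, 2, 3, 5, 6, 10, 15, 25, 30, 50, 75, 150]. For each d | 150:
  d = 1: φ(1) · 𝟙(150/1) = 1 · 1 = 1
  d = 2: φ(2) · 𝟙(150/2) = 1 · 1 = 1
  d = 3: φ(3) · 𝟙(150/3) = 2 · 1 = 2
  d = 5: φ(5) · 𝟙(150/5) = 4 · 1 = 4
  d = 6: φ(6) · 𝟙(150/6) = 2 · 1 = 2
  d = 10: φ(10) · 𝟙(150/10) = 4 · 1 = 4
  d = 15: φ(15) · 𝟙(150/15) = 8 · 1 = 8
  d = 25: φ(25) · 𝟙(150/25) = 20 · 1 = 20
  d = 30: φ(30) · 𝟙(150/30) = 8 · 1 = 8
  d = 50: φ(50) · 𝟙(150/50) = 20 · 1 = 20
  d = 75: φ(75) · 𝟙(150/75) = 40 · 1 = 40
  d = 150: φ(150) · 𝟙(150/150) = 40 · 1 = 40
Summing: (φ * 𝟙)(150) = 1 + 1 + 2 + 4 + 2 + 4 + 8 + 20 + 8 + 20 + 40 + 40 = 150.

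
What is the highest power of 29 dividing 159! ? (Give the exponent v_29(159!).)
v_29(159!) = 5

Legendre's formula: v_p(n!) = Σ_{k ≥ 1} ⌊n / p^k⌋. For p = 29, n = 159, the terms are:
  ⌊159/29^1⌋ = ⌊159/29⌋ = 5
(the next term ⌊159/29^2⌋ = 0, terminating the sum). Summing: v_29(159!) = 5 = 5.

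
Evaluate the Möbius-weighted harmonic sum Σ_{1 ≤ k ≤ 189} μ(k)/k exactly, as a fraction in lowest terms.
Σ μ(k)/k = -27041902300620416603296223594221152327628829604011718275600551594065857/5397346292805549782720214077673687806275517530364350655459511599582614290

Values of μ(k) for 1 ≤ k ≤ 189: μ(1) = 1, μ(2) = -1, μ(3) = -1, μ(5) = -1, μ(6) = 1, μ(7) = -1, μ(10) = 1, μ(11) = -1, μ(13) = -1, μ(14) = 1, μ(15) = 1, μ(17) = -1, μ(19) = -1, μ(21) = 1, μ(22) = 1, μ(23) = -1, μ(26) = 1, μ(29) = -1, μ(30) = -1, μ(31) = -1, μ(33) = 1, μ(34) = 1, μ(35) = 1, μ(37) = -1, μ(38) = 1, μ(39) = 1, μ(41) = -1, μ(42) = -1, μ(43) = -1, μ(46) = 1, μ(47) = -1, μ(51) = 1, μ(53) = -1, μ(55) = 1, μ(57) = 1, μ(58) = 1, μ(59) = -1, μ(61) = -1, μ(62) = 1, μ(65) = 1, μ(66) = -1, μ(67) = -1, μ(69) = 1, μ(70) = -1, μ(71) = -1, μ(73) = -1, μ(74) = 1, μ(77) = 1, μ(78) = -1, μ(79) = -1, μ(82) = 1, μ(83) = -1, μ(85) = 1, μ(86) = 1, μ(87) = 1, μ(89) = -1, μ(91) = 1, μ(93) = 1, μ(94) = 1, μ(95) = 1, μ(97) = -1, μ(101) = -1, μ(102) = -1, μ(103) = -1, μ(105) = -1, μ(106) = 1, μ(107) = -1, μ(109) = -1, μ(110) = -1, μ(111) = 1, μ(113) = -1, μ(114) = -1, μ(115) = 1, μ(118) = 1, μ(119) = 1, μ(122) = 1, μ(123) = 1, μ(127) = -1, μ(129) = 1, μ(130) = -1, μ(131) = -1, μ(133) = 1, μ(134) = 1, μ(137) = -1, μ(138) = -1, μ(139) = -1, μ(141) = 1, μ(142) = 1, μ(143) = 1, μ(145) = 1, μ(146) = 1, μ(149) = -1, μ(151) = -1, μ(154) = -1, μ(155) = 1, μ(157) = -1, μ(158) = 1, μ(159) = 1, μ(161) = 1, μ(163) = -1, μ(165) = -1, μ(166) = 1, μ(167) = -1, μ(170) = -1, μ(173) = -1, μ(174) = -1, μ(177) = 1, μ(178) = 1, μ(179) = -1, μ(181) = -1, μ(182) = -1, μ(183) = 1, μ(185) = 1, μ(186) = -1, μ(187) = 1, with μ = 0 on non-squarefree integers. Summing μ(k)/k for k where μ(k) ≠ 0 gives -27041902300620416603296223594221152327628829604011718275600551594065857/5397346292805549782720214077673687806275517530364350655459511599582614290 ≈ -0.0050. (PNT ⟺ this sum → 0 as n → ∞.)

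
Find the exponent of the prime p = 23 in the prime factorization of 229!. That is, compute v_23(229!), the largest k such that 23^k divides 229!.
v_23(229!) = 9

Legendre's formula: v_p(n!) = Σ_{k ≥ 1} ⌊n / p^k⌋. For p = 23, n = 229, the terms are:
  ⌊229/23^1⌋ = ⌊229/23⌋ = 9
(the next term ⌊229/23^2⌋ = 0, terminating the sum). Summing: v_23(229!) = 9 = 9.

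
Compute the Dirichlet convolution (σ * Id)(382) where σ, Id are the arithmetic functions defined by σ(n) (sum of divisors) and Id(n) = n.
(σ * Id)(382) = 1915

Divisors of 382: [1, 2, 191, 382]. For each d | 382:
  d = 1: σ(1) · Id(382/1) = 1 · 382 = 382
  d = 2: σ(2) · Id(382/2) = 3 · 191 = 573
  d = 191: σ(191) · Id(382/191) = 192 · 2 = 384
  d = 382: σ(382) · Id(382/382) = 576 · 1 = 576
Summing: (σ * Id)(382) = 382 + 573 + 384 + 576 = 1915.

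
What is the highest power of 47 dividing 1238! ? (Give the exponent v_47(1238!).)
v_47(1238!) = 26

Legendre's formula: v_p(n!) = Σ_{k ≥ 1} ⌊n / p^k⌋. For p = 47, n = 1238, the terms are:
  ⌊1238/47^1⌋ = ⌊1238/47⌋ = 26
(the next term ⌊1238/47^2⌋ = 0, terminating the sum). Summing: v_47(1238!) = 26 = 26.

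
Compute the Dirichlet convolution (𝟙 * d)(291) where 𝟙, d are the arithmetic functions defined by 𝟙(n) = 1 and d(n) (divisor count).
(𝟙 * d)(291) = 9

Divisors of 291: [1, 3, 97, 291]. For each d | 291:
  d = 1: 𝟙(1) · d(291/1) = 1 · 4 = 4
  d = 3: 𝟙(3) · d(291/3) = 1 · 2 = 2
  d = 97: 𝟙(97) · d(291/97) = 1 · 2 = 2
  d = 291: 𝟙(291) · d(291/291) = 1 · 1 = 1
Summing: (𝟙 * d)(291) = 4 + 2 + 2 + 1 = 9.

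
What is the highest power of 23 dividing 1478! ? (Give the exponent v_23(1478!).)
v_23(1478!) = 66

Legendre's formula: v_p(n!) = Σ_{k ≥ 1} ⌊n / p^k⌋. For p = 23, n = 1478, the terms are:
  ⌊1478/23^1⌋ = ⌊1478/23⌋ = 64
  ⌊1478/23^2⌋ = ⌊1478/529⌋ = 2
(the next term ⌊1478/23^3⌋ = 0, terminating the sum). Summing: v_23(1478!) = 64 + 2 = 66.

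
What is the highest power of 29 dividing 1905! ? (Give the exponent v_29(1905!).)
v_29(1905!) = 67

Legendre's formula: v_p(n!) = Σ_{k ≥ 1} ⌊n / p^k⌋. For p = 29, n = 1905, the terms are:
  ⌊1905/29^1⌋ = ⌊1905/29⌋ = 65
  ⌊1905/29^2⌋ = ⌊1905/841⌋ = 2
(the next term ⌊1905/29^3⌋ = 0, terminating the sum). Summing: v_29(1905!) = 65 + 2 = 67.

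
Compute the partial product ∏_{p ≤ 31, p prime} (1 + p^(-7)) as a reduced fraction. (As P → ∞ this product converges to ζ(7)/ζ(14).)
∏ = 45636384576315690080929715569674882079693135504462522074208731086848/45261280733327250662945753058202857554009606630517518569698816246875

The primes p ≤ 31 are [2, 3, 5, 7, 11, 13, 17, 19, 23, 29, 31]. For each, (1 + 1/p^7) = (p^7 + 1)/p^7. Multiplying these fractions over p ∈ [2, 3, 5, 7, 11, 13, 17, 19, 23, 29, 31] gives 45636384576315690080929715569674882079693135504462522074208731086848/45261280733327250662945753058202857554009606630517518569698816246875. (In the limit P → ∞ this tends to ζ(7)/ζ(14).)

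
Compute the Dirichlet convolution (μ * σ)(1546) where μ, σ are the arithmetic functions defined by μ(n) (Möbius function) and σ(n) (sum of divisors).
(μ * σ)(1546) = 1546

Divisors of 1546: [1, 2, 773, 1546]. For each d | 1546:
  d = 1: μ(1) · σ(1546/1) = 1 · 2322 = 2322
  d = 2: μ(2) · σ(1546/2) = -1 · 774 = -774
  d = 773: μ(773) · σ(1546/773) = -1 · 3 = -3
  d = 1546: μ(1546) · σ(1546/1546) = 1 · 1 = 1
Summing: (μ * σ)(1546) = 2322 + -774 + -3 + 1 = 1546.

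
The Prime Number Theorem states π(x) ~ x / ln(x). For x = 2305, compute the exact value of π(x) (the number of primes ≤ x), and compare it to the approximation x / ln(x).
π(2305) = 342;  x/ln(x) ≈ 297.69;  relative error ≈ 12.95%.

Directly count primes up to 2305: π(2305) = 342. The PNT approximation gives 2305/ln(2305) ≈ 2305/7.74284 ≈ 297.69. Relative error (π(x) − x/ln(x)) / π(x) ≈ 12.95%; the approximation is known to undercount slightly (Li(x) is a better estimate).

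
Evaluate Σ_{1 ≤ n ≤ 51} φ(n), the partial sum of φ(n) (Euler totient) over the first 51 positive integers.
Σ_{n ≤ 51} φ(n) = 806

Compute φ(n) for each 1 ≤ n ≤ 51: φ(1) = 1, φ(2) = 1, φ(3) = 2, φ(4) = 2, φ(5) = 4, φ(6) = 2, φ(7) = 6, φ(8) = 4, φ(9) = 6, φ(10) = 4, φ(11) = 10, φ(12) = 4, φ(13) = 12, φ(14) = 6, φ(15) = 8, φ(16) = 8, φ(17) = 16, φ(18) = 6, φ(19) = 18, φ(20) = 8, φ(21) = 12, φ(22) = 10, φ(23) = 22, φ(24) = 8, φ(25) = 20, φ(26) = 12, φ(27) = 18, φ(28) = 12, φ(29) = 28, φ(30) = 8, φ(31) = 30, φ(32) = 16, φ(33) = 20, φ(34) = 16, φ(35) = 24, φ(36) = 12, φ(37) = 36, φ(38) = 18, φ(39) = 24, φ(40) = 16, φ(41) = 40, φ(42) = 12, φ(43) = 42, φ(44) = 20, φ(45) = 24, φ(46) = 22, φ(47) = 46, φ(48) = 16, φ(49) = 42, φ(50) = 20, φ(51) = 32. Summing all 51 values: 806. (Average order: Σ_{n ≤ x} φ(n) ~ (3/π²) x². For x = 51, (3/π²)·51² ≈ 790.61.)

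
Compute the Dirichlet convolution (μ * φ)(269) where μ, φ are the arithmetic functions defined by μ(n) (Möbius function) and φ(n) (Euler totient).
(μ * φ)(269) = 267

Divisors of 269: [1, 269]. For each d | 269:
  d = 1: μ(1) · φ(269/1) = 1 · 268 = 268
  d = 269: μ(269) · φ(269/269) = -1 · 1 = -1
Summing: (μ * φ)(269) = 268 + -1 = 267.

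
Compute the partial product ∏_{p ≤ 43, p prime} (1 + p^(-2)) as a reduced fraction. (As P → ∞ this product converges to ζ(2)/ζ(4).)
∏ = 783023736407200000000/517444490765057062977

The primes p ≤ 43 are [2, 3, 5, 7, 11, 13, 17, 19, 23, 29, 31, 37, 41, 43]. For each, (1 + 1/p^2) = (p^2 + 1)/p^2. Multiplying these fractions over p ∈ [2, 3, 5, 7, 11, 13, 17, 19, 23, 29, 31, 37, 41, 43] gives 783023736407200000000/517444490765057062977. (In the limit P → ∞ this tends to ζ(2)/ζ(4).)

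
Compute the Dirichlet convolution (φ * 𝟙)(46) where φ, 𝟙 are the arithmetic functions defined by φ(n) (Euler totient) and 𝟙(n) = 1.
(φ * 𝟙)(46) = 46

Divisors of 46: [1, 2, 23, 46]. For each d | 46:
  d = 1: φ(1) · 𝟙(46/1) = 1 · 1 = 1
  d = 2: φ(2) · 𝟙(46/2) = 1 · 1 = 1
  d = 23: φ(23) · 𝟙(46/23) = 22 · 1 = 22
  d = 46: φ(46) · 𝟙(46/46) = 22 · 1 = 22
Summing: (φ * 𝟙)(46) = 1 + 1 + 22 + 22 = 46.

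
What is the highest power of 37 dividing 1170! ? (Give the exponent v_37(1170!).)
v_37(1170!) = 31

Legendre's formula: v_p(n!) = Σ_{k ≥ 1} ⌊n / p^k⌋. For p = 37, n = 1170, the terms are:
  ⌊1170/37^1⌋ = ⌊1170/37⌋ = 31
(the next term ⌊1170/37^2⌋ = 0, terminating the sum). Summing: v_37(1170!) = 31 = 31.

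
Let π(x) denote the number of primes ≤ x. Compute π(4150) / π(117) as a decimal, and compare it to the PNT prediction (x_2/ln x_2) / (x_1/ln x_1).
π(4150)/π(117) = 570/30 ≈ 19.0000;  PNT prediction ≈ 20.2758.

π(117) = 30 and π(4150) = 570, so π(4150)/π(117) ≈ 19.0000. The PNT-predicted ratio is (4150/ln(4150)) / (117/ln(117)) ≈ 20.2758. The two agree to within a few percent, as expected.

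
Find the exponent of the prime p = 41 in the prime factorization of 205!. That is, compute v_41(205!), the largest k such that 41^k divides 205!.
v_41(205!) = 5

Legendre's formula: v_p(n!) = Σ_{k ≥ 1} ⌊n / p^k⌋. For p = 41, n = 205, the terms are:
  ⌊205/41^1⌋ = ⌊205/41⌋ = 5
(the next term ⌊205/41^2⌋ = 0, terminating the sum). Summing: v_41(205!) = 5 = 5.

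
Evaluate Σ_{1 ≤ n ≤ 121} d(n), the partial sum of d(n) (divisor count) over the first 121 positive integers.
Σ_{n ≤ 121} d(n) = 605

Compute d(n) for each 1 ≤ n ≤ 121: d(1) = 1, d(2) = 2, d(3) = 2, d(4) = 3, d(5) = 2, d(6) = 4, d(7) = 2, d(8) = 4, d(9) = 3, d(10) = 4, d(11) = 2, d(12) = 6, d(13) = 2, d(14) = 4, d(15) = 4, d(16) = 5, d(17) = 2, d(18) = 6, d(19) = 2, d(20) = 6, d(21) = 4, d(22) = 4, d(23) = 2, d(24) = 8, d(25) = 3, d(26) = 4, d(27) = 4, d(28) = 6, d(29) = 2, d(30) = 8, d(31) = 2, d(32) = 6, d(33) = 4, d(34) = 4, d(35) = 4, d(36) = 9, d(37) = 2, d(38) = 4, d(39) = 4, d(40) = 8, d(41) = 2, d(42) = 8, d(43) = 2, d(44) = 6, d(45) = 6, d(46) = 4, d(47) = 2, d(48) = 10, d(49) = 3, d(50) = 6, d(51) = 4, d(52) = 6, d(53) = 2, d(54) = 8, d(55) = 4, d(56) = 8, d(57) = 4, d(58) = 4, d(59) = 2, d(60) = 12, d(61) = 2, d(62) = 4, d(63) = 6, d(64) = 7, d(65) = 4, d(66) = 8, d(67) = 2, d(68) = 6, d(69) = 4, d(70) = 8, d(71) = 2, d(72) = 12, d(73) = 2, d(74) = 4, d(75) = 6, d(76) = 6, d(77) = 4, d(78) = 8, d(79) = 2, d(80) = 10, d(81) = 5, d(82) = 4, d(83) = 2, d(84) = 12, d(85) = 4, d(86) = 4, d(87) = 4, d(88) = 8, d(89) = 2, d(90) = 12, d(91) = 4, d(92) = 6, d(93) = 4, d(94) = 4, d(95) = 4, d(96) = 12, d(97) = 2, d(98) = 6, d(99) = 6, d(100) = 9, d(101) = 2, d(102) = 8, d(103) = 2, d(104) = 8, d(105) = 8, d(106) = 4, d(107) = 2, d(108) = 12, d(109) = 2, d(110) = 8, d(111) = 4, d(112) = 10, d(113) = 2, d(114) = 8, d(115) = 4, d(116) = 6, d(117) = 6, d(118) = 4, d(119) = 4, d(120) = 16, d(121) = 3. Summing all 121 values: 605. (Dirichlet's divisor formula: Σ_{n ≤ x} d(n) = x ln(x) + (2γ − 1) x + O(√x). For x = 121, the asymptotic estimate is ≈ 598.98.)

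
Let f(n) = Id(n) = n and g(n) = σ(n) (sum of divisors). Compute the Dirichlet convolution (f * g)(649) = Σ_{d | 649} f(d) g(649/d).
(Id * σ)(649) = 2737

Divisors of 649: [1, 11, 59, 649]. For each d | 649:
  d = 1: Id(1) · σ(649/1) = 1 · 720 = 720
  d = 11: Id(11) · σ(649/11) = 11 · 60 = 660
  d = 59: Id(59) · σ(649/59) = 59 · 12 = 708
  d = 649: Id(649) · σ(649/649) = 649 · 1 = 649
Summing: (Id * σ)(649) = 720 + 660 + 708 + 649 = 2737.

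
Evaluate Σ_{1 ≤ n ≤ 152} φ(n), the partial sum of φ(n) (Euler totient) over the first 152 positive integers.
Σ_{n ≤ 152} φ(n) = 7080

Compute φ(n) for each 1 ≤ n ≤ 152: φ(1) = 1, φ(2) = 1, φ(3) = 2, φ(4) = 2, φ(5) = 4, φ(6) = 2, φ(7) = 6, φ(8) = 4, φ(9) = 6, φ(10) = 4, φ(11) = 10, φ(12) = 4, φ(13) = 12, φ(14) = 6, φ(15) = 8, φ(16) = 8, φ(17) = 16, φ(18) = 6, φ(19) = 18, φ(20) = 8, φ(21) = 12, φ(22) = 10, φ(23) = 22, φ(24) = 8, φ(25) = 20, φ(26) = 12, φ(27) = 18, φ(28) = 12, φ(29) = 28, φ(30) = 8, φ(31) = 30, φ(32) = 16, φ(33) = 20, φ(34) = 16, φ(35) = 24, φ(36) = 12, φ(37) = 36, φ(38) = 18, φ(39) = 24, φ(40) = 16, φ(41) = 40, φ(42) = 12, φ(43) = 42, φ(44) = 20, φ(45) = 24, φ(46) = 22, φ(47) = 46, φ(48) = 16, φ(49) = 42, φ(50) = 20, φ(51) = 32, φ(52) = 24, φ(53) = 52, φ(54) = 18, φ(55) = 40, φ(56) = 24, φ(57) = 36, φ(58) = 28, φ(59) = 58, φ(60) = 16, φ(61) = 60, φ(62) = 30, φ(63) = 36, φ(64) = 32, φ(65) = 48, φ(66) = 20, φ(67) = 66, φ(68) = 32, φ(69) = 44, φ(70) = 24, φ(71) = 70, φ(72) = 24, φ(73) = 72, φ(74) = 36, φ(75) = 40, φ(76) = 36, φ(77) = 60, φ(78) = 24, φ(79) = 78, φ(80) = 32, φ(81) = 54, φ(82) = 40, φ(83) = 82, φ(84) = 24, φ(85) = 64, φ(86) = 42, φ(87) = 56, φ(88) = 40, φ(89) = 88, φ(90) = 24, φ(91) = 72, φ(92) = 44, φ(93) = 60, φ(94) = 46, φ(95) = 72, φ(96) = 32, φ(97) = 96, φ(98) = 42, φ(99) = 60, φ(100) = 40, φ(101) = 100, φ(102) = 32, φ(103) = 102, φ(104) = 48, φ(105) = 48, φ(106) = 52, φ(107) = 106, φ(108) = 36, φ(109) = 108, φ(110) = 40, φ(111) = 72, φ(112) = 48, φ(113) = 112, φ(114) = 36, φ(115) = 88, φ(116) = 56, φ(117) = 72, φ(118) = 58, φ(119) = 96, φ(120) = 32, φ(121) = 110, φ(122) = 60, φ(123) = 80, φ(124) = 60, φ(125) = 100, φ(126) = 36, φ(127) = 126, φ(128) = 64, φ(129) = 84, φ(130) = 48, φ(131) = 130, φ(132) = 40, φ(133) = 108, φ(134) = 66, φ(135) = 72, φ(136) = 64, φ(137) = 136, φ(138) = 44, φ(139) = 138, φ(140) = 48, φ(141) = 92, φ(142) = 70, φ(143) = 120, φ(144) = 48, φ(145) = 112, φ(146) = 72, φ(147) = 84, φ(148) = 72, φ(149) = 148, φ(150) = 40, φ(151) = 150, φ(152) = 72. Summing all 152 values: 7080. (Average order: Σ_{n ≤ x} φ(n) ~ (3/π²) x². For x = 152, (3/π²)·152² ≈ 7022.77.)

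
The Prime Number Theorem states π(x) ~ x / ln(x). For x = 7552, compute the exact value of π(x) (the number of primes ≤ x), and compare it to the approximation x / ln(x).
π(7552) = 958;  x/ln(x) ≈ 845.73;  relative error ≈ 11.72%.

Directly count primes up to 7552: π(7552) = 958. The PNT approximation gives 7552/ln(7552) ≈ 7552/8.92957 ≈ 845.73. Relative error (π(x) − x/ln(x)) / π(x) ≈ 11.72%; the approximation is known to undercount slightly (Li(x) is a better estimate).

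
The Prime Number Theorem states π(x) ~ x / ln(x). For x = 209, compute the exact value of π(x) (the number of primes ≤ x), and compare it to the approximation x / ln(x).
π(209) = 46;  x/ln(x) ≈ 39.12;  relative error ≈ 14.95%.

Directly count primes up to 209: π(209) = 46. The PNT approximation gives 209/ln(209) ≈ 209/5.34233 ≈ 39.12. Relative error (π(x) − x/ln(x)) / π(x) ≈ 14.95%; the approximation is known to undercount slightly (Li(x) is a better estimate).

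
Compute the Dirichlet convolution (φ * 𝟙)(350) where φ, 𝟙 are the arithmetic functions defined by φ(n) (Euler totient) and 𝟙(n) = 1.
(φ * 𝟙)(350) = 350

Divisors of 350: [1, 2, 5, 7, 10, 14, 25, 35, 50, 70, 175, 350]. For each d | 350:
  d = 1: φ(1) · 𝟙(350/1) = 1 · 1 = 1
  d = 2: φ(2) · 𝟙(350/2) = 1 · 1 = 1
  d = 5: φ(5) · 𝟙(350/5) = 4 · 1 = 4
  d = 7: φ(7) · 𝟙(350/7) = 6 · 1 = 6
  d = 10: φ(10) · 𝟙(350/10) = 4 · 1 = 4
  d = 14: φ(14) · 𝟙(350/14) = 6 · 1 = 6
  d = 25: φ(25) · 𝟙(350/25) = 20 · 1 = 20
  d = 35: φ(35) · 𝟙(350/35) = 24 · 1 = 24
  d = 50: φ(50) · 𝟙(350/50) = 20 · 1 = 20
  d = 70: φ(70) · 𝟙(350/70) = 24 · 1 = 24
  d = 175: φ(175) · 𝟙(350/175) = 120 · 1 = 120
  d = 350: φ(350) · 𝟙(350/350) = 120 · 1 = 120
Summing: (φ * 𝟙)(350) = 1 + 1 + 4 + 6 + 4 + 6 + 20 + 24 + 20 + 24 + 120 + 120 = 350.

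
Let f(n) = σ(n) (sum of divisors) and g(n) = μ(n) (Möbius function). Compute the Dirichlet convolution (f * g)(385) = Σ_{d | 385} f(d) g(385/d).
(σ * μ)(385) = 385

Divisors of 385: [1, 5, 7, 11, 35, 55, 77, 385]. For each d | 385:
  d = 1: σ(1) · μ(385/1) = 1 · -1 = -1
  d = 5: σ(5) · μ(385/5) = 6 · 1 = 6
  d = 7: σ(7) · μ(385/7) = 8 · 1 = 8
  d = 11: σ(11) · μ(385/11) = 12 · 1 = 12
  d = 35: σ(35) · μ(385/35) = 48 · -1 = -48
  d = 55: σ(55) · μ(385/55) = 72 · -1 = -72
  d = 77: σ(77) · μ(385/77) = 96 · -1 = -96
  d = 385: σ(385) · μ(385/385) = 576 · 1 = 576
Summing: (σ * μ)(385) = -1 + 6 + 8 + 12 + -48 + -72 + -96 + 576 = 385.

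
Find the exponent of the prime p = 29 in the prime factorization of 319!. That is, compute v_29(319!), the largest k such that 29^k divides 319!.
v_29(319!) = 11

Legendre's formula: v_p(n!) = Σ_{k ≥ 1} ⌊n / p^k⌋. For p = 29, n = 319, the terms are:
  ⌊319/29^1⌋ = ⌊319/29⌋ = 11
(the next term ⌊319/29^2⌋ = 0, terminating the sum). Summing: v_29(319!) = 11 = 11.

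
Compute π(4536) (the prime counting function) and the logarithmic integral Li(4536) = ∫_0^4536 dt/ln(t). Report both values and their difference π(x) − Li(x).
π(4536) = 615;  Li(4536) ≈ 629.49;  π(x) − Li(x) ≈ -14.49.

Direct count of primes ≤ 4536 gives π(4536) = 615. Numerical evaluation of the logarithmic integral gives Li(4536) ≈ 629.49. The difference π(x) − Li(x) ≈ -14.49 is typically negative for small/moderate x (Li(x) overestimates), though Littlewood's theorem shows this sign changes infinitely often.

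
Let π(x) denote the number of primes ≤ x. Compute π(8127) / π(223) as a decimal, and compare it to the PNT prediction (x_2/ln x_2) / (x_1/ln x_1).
π(8127)/π(223) = 1022/48 ≈ 21.2917;  PNT prediction ≈ 21.8882.

π(223) = 48 and π(8127) = 1022, so π(8127)/π(223) ≈ 21.2917. The PNT-predicted ratio is (8127/ln(8127)) / (223/ln(223)) ≈ 21.8882. The two agree to within a few percent, as expected.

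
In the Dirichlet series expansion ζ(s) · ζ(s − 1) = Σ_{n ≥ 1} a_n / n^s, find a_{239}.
σ(239) = 240

In the product (Σ m^0/m^s)(Σ k / k^s) = Σ (Σ_{d | n} d) / n^s, the coefficient of 1/n^s is σ(n) = Σ_{d | n} d. For n = 239, divisors are [1, 239]; summing: σ(239) = 240.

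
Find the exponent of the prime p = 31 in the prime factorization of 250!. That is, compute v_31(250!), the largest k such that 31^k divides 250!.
v_31(250!) = 8

Legendre's formula: v_p(n!) = Σ_{k ≥ 1} ⌊n / p^k⌋. For p = 31, n = 250, the terms are:
  ⌊250/31^1⌋ = ⌊250/31⌋ = 8
(the next term ⌊250/31^2⌋ = 0, terminating the sum). Summing: v_31(250!) = 8 = 8.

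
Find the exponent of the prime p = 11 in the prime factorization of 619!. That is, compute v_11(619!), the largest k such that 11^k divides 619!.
v_11(619!) = 61

Legendre's formula: v_p(n!) = Σ_{k ≥ 1} ⌊n / p^k⌋. For p = 11, n = 619, the terms are:
  ⌊619/11^1⌋ = ⌊619/11⌋ = 56
  ⌊619/11^2⌋ = ⌊619/121⌋ = 5
(the next term ⌊619/11^3⌋ = 0, terminating the sum). Summing: v_11(619!) = 56 + 5 = 61.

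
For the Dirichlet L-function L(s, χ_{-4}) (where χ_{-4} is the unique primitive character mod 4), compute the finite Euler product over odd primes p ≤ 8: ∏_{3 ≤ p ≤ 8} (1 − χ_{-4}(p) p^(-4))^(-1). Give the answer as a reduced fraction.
∏ = 40516875/40968512

The odd primes p ≤ 8 are [3, 5, 7]. For each, χ(p) = 1 if p ≡ 1 mod 4, χ(p) = −1 if p ≡ 3 mod 4. Taking (1 − χ(p)/p^4)^(-1) = p^4/(p^4 − χ(p)): (1 − (-1)/3^4)^(-1) · (1 − (1)/5^4)^(-1) · (1 − (-1)/7^4)^(-1) = 40516875/40968512.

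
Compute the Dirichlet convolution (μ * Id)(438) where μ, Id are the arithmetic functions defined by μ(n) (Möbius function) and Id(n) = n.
(μ * Id)(438) = 144

Divisors of 438: [1, 2, 3, 6, 73, 146, 219, 438]. For each d | 438:
  d = 1: μ(1) · Id(438/1) = 1 · 438 = 438
  d = 2: μ(2) · Id(438/2) = -1 · 219 = -219
  d = 3: μ(3) · Id(438/3) = -1 · 146 = -146
  d = 6: μ(6) · Id(438/6) = 1 · 73 = 73
  d = 73: μ(73) · Id(438/73) = -1 · 6 = -6
  d = 146: μ(146) · Id(438/146) = 1 · 3 = 3
  d = 219: μ(219) · Id(438/219) = 1 · 2 = 2
  d = 438: μ(438) · Id(438/438) = -1 · 1 = -1
Summing: (μ * Id)(438) = 438 + -219 + -146 + 73 + -6 + 3 + 2 + -1 = 144.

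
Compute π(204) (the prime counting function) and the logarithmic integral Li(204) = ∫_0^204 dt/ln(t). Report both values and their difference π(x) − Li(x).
π(204) = 46;  Li(204) ≈ 50.95;  π(x) − Li(x) ≈ -4.95.

Direct count of primes ≤ 204 gives π(204) = 46. Numerical evaluation of the logarithmic integral gives Li(204) ≈ 50.95. The difference π(x) − Li(x) ≈ -4.95 is typically negative for small/moderate x (Li(x) overestimates), though Littlewood's theorem shows this sign changes infinitely often.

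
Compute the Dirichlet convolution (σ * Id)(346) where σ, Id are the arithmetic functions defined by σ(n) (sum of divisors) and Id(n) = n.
(σ * Id)(346) = 1735

Divisors of 346: [1, 2, 173, 346]. For each d | 346:
  d = 1: σ(1) · Id(346/1) = 1 · 346 = 346
  d = 2: σ(2) · Id(346/2) = 3 · 173 = 519
  d = 173: σ(173) · Id(346/173) = 174 · 2 = 348
  d = 346: σ(346) · Id(346/346) = 522 · 1 = 522
Summing: (σ * Id)(346) = 346 + 519 + 348 + 522 = 1735.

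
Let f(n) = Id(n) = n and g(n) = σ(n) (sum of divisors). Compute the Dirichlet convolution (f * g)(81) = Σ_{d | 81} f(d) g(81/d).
(Id * σ)(81) = 547

Divisors of 81: [1, 3, 9, 27, 81]. For each d | 81:
  d = 1: Id(1) · σ(81/1) = 1 · 121 = 121
  d = 3: Id(3) · σ(81/3) = 3 · 40 = 120
  d = 9: Id(9) · σ(81/9) = 9 · 13 = 117
  d = 27: Id(27) · σ(81/27) = 27 · 4 = 108
  d = 81: Id(81) · σ(81/81) = 81 · 1 = 81
Summing: (Id * σ)(81) = 121 + 120 + 117 + 108 + 81 = 547.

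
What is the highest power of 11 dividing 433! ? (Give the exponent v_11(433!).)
v_11(433!) = 42

Legendre's formula: v_p(n!) = Σ_{k ≥ 1} ⌊n / p^k⌋. For p = 11, n = 433, the terms are:
  ⌊433/11^1⌋ = ⌊433/11⌋ = 39
  ⌊433/11^2⌋ = ⌊433/121⌋ = 3
(the next term ⌊433/11^3⌋ = 0, terminating the sum). Summing: v_11(433!) = 39 + 3 = 42.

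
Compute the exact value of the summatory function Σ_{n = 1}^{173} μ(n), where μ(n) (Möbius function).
Σ_{n ≤ 173} μ(n) = -3

Compute μ(n) for each 1 ≤ n ≤ 173: μ(1) = 1, μ(2) = -1, μ(3) = -1, μ(4) = 0, μ(5) = -1, μ(6) = 1, μ(7) = -1, μ(8) = 0, μ(9) = 0, μ(10) = 1, μ(11) = -1, μ(12) = 0, μ(13) = -1, μ(14) = 1, μ(15) = 1, μ(16) = 0, μ(17) = -1, μ(18) = 0, μ(19) = -1, μ(20) = 0, μ(21) = 1, μ(22) = 1, μ(23) = -1, μ(24) = 0, μ(25) = 0, μ(26) = 1, μ(27) = 0, μ(28) = 0, μ(29) = -1, μ(30) = -1, μ(31) = -1, μ(32) = 0, μ(33) = 1, μ(34) = 1, μ(35) = 1, μ(36) = 0, μ(37) = -1, μ(38) = 1, μ(39) = 1, μ(40) = 0, μ(41) = -1, μ(42) = -1, μ(43) = -1, μ(44) = 0, μ(45) = 0, μ(46) = 1, μ(47) = -1, μ(48) = 0, μ(49) = 0, μ(50) = 0, μ(51) = 1, μ(52) = 0, μ(53) = -1, μ(54) = 0, μ(55) = 1, μ(56) = 0, μ(57) = 1, μ(58) = 1, μ(59) = -1, μ(60) = 0, μ(61) = -1, μ(62) = 1, μ(63) = 0, μ(64) = 0, μ(65) = 1, μ(66) = -1, μ(67) = -1, μ(68) = 0, μ(69) = 1, μ(70) = -1, μ(71) = -1, μ(72) = 0, μ(73) = -1, μ(74) = 1, μ(75) = 0, μ(76) = 0, μ(77) = 1, μ(78) = -1, μ(79) = -1, μ(80) = 0, μ(81) = 0, μ(82) = 1, μ(83) = -1, μ(84) = 0, μ(85) = 1, μ(86) = 1, μ(87) = 1, μ(88) = 0, μ(89) = -1, μ(90) = 0, μ(91) = 1, μ(92) = 0, μ(93) = 1, μ(94) = 1, μ(95) = 1, μ(96) = 0, μ(97) = -1, μ(98) = 0, μ(99) = 0, μ(100) = 0, μ(101) = -1, μ(102) = -1, μ(103) = -1, μ(104) = 0, μ(105) = -1, μ(106) = 1, μ(107) = -1, μ(108) = 0, μ(109) = -1, μ(110) = -1, μ(111) = 1, μ(112) = 0, μ(113) = -1, μ(114) = -1, μ(115) = 1, μ(116) = 0, μ(117) = 0, μ(118) = 1, μ(119) = 1, μ(120) = 0, μ(121) = 0, μ(122) = 1, μ(123) = 1, μ(124) = 0, μ(125) = 0, μ(126) = 0, μ(127) = -1, μ(128) = 0, μ(129) = 1, μ(130) = -1, μ(131) = -1, μ(132) = 0, μ(133) = 1, μ(134) = 1, μ(135) = 0, μ(136) = 0, μ(137) = -1, μ(138) = -1, μ(139) = -1, μ(140) = 0, μ(141) = 1, μ(142) = 1, μ(143) = 1, μ(144) = 0, μ(145) = 1, μ(146) = 1, μ(147) = 0, μ(148) = 0, μ(149) = -1, μ(150) = 0, μ(151) = -1, μ(152) = 0, μ(153) = 0, μ(154) = -1, μ(155) = 1, μ(156) = 0, μ(157) = -1, μ(158) = 1, μ(159) = 1, μ(160) = 0, μ(161) = 1, μ(162) = 0, μ(163) = -1, μ(164) = 0, μ(165) = -1, μ(166) = 1, μ(167) = -1, μ(168) = 0, μ(169) = 0, μ(170) = -1, μ(171) = 0, μ(172) = 0, μ(173) = -1. Summing all 173 values: -3. (Mertens function M(x) = Σ_{n ≤ x} μ(n); on average M(x) should be small (PNT ⟺ M(x) = o(x)).)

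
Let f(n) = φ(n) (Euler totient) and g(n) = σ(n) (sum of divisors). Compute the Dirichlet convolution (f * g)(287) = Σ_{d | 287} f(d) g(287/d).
(φ * σ)(287) = 1148

Divisors of 287: [1, 7, 41, 287]. For each d | 287:
  d = 1: φ(1) · σ(287/1) = 1 · 336 = 336
  d = 7: φ(7) · σ(287/7) = 6 · 42 = 252
  d = 41: φ(41) · σ(287/41) = 40 · 8 = 320
  d = 287: φ(287) · σ(287/287) = 240 · 1 = 240
Summing: (φ * σ)(287) = 336 + 252 + 320 + 240 = 1148.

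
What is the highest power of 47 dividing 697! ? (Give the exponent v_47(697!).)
v_47(697!) = 14

Legendre's formula: v_p(n!) = Σ_{k ≥ 1} ⌊n / p^k⌋. For p = 47, n = 697, the terms are:
  ⌊697/47^1⌋ = ⌊697/47⌋ = 14
(the next term ⌊697/47^2⌋ = 0, terminating the sum). Summing: v_47(697!) = 14 = 14.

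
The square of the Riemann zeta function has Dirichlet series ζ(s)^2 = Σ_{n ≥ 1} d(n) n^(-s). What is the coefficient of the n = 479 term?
d(479) = 2

ζ(s)^2 = (Σ 1/m^s)(Σ 1/k^s). The coefficient of 1/n^s in the product is the number of ordered pairs (m, k) with mk = n, which equals d(n). For n = 479, divisors are [1, 479], so d(479) = 2.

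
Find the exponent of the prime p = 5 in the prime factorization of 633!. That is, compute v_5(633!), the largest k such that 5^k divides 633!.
v_5(633!) = 157

Legendre's formula: v_p(n!) = Σ_{k ≥ 1} ⌊n / p^k⌋. For p = 5, n = 633, the terms are:
  ⌊633/5^1⌋ = ⌊633/5⌋ = 126
  ⌊633/5^2⌋ = ⌊633/25⌋ = 25
  ⌊633/5^3⌋ = ⌊633/125⌋ = 5
  ⌊633/5^4⌋ = ⌊633/625⌋ = 1
(the next term ⌊633/5^5⌋ = 0, terminating the sum). Summing: v_5(633!) = 126 + 25 + 5 + 1 = 157.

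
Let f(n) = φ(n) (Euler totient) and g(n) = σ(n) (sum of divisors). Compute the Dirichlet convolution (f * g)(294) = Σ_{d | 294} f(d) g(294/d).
(φ * σ)(294) = 3528

Divisors of 294: [1, 2, 3, 6, 7, 14, 21, 42, 49, 98, 147, 294]. For each d | 294:
  d = 1: φ(1) · σ(294/1) = 1 · 684 = 684
  d = 2: φ(2) · σ(294/2) = 1 · 228 = 228
  d = 3: φ(3) · σ(294/3) = 2 · 171 = 342
  d = 6: φ(6) · σ(294/6) = 2 · 57 = 114
  d = 7: φ(7) · σ(294/7) = 6 · 96 = 576
  d = 14: φ(14) · σ(294/14) = 6 · 32 = 192
  d = 21: φ(21) · σ(294/21) = 12 · 24 = 288
  d = 42: φ(42) · σ(294/42) = 12 · 8 = 96
  d = 49: φ(49) · σ(294/49) = 42 · 12 = 504
  d = 98: φ(98) · σ(294/98) = 42 · 4 = 168
  d = 147: φ(147) · σ(294/147) = 84 · 3 = 252
  d = 294: φ(294) · σ(294/294) = 84 · 1 = 84
Summing: (φ * σ)(294) = 684 + 228 + 342 + 114 + 576 + 192 + 288 + 96 + 504 + 168 + 252 + 84 = 3528.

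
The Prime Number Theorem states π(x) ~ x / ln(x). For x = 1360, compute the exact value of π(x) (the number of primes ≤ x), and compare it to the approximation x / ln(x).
π(1360) = 217;  x/ln(x) ≈ 188.49;  relative error ≈ 13.14%.

Directly count primes up to 1360: π(1360) = 217. The PNT approximation gives 1360/ln(1360) ≈ 1360/7.21524 ≈ 188.49. Relative error (π(x) − x/ln(x)) / π(x) ≈ 13.14%; the approximation is known to undercount slightly (Li(x) is a better estimate).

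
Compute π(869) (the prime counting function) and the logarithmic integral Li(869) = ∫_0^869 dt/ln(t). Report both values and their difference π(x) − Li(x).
π(869) = 150;  Li(869) ≈ 158.45;  π(x) − Li(x) ≈ -8.45.

Direct count of primes ≤ 869 gives π(869) = 150. Numerical evaluation of the logarithmic integral gives Li(869) ≈ 158.45. The difference π(x) − Li(x) ≈ -8.45 is typically negative for small/moderate x (Li(x) overestimates), though Littlewood's theorem shows this sign changes infinitely often.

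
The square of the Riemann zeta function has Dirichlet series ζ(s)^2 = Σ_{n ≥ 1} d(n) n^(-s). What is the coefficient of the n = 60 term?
d(60) = 12

ζ(s)^2 = (Σ 1/m^s)(Σ 1/k^s). The coefficient of 1/n^s in the product is the number of ordered pairs (m, k) with mk = n, which equals d(n). For n = 60, divisors are [1, 2, 3, 4, 5, 6, 10, 12, 15, 20, 30, 60], so d(60) = 12.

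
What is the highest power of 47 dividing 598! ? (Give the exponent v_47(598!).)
v_47(598!) = 12

Legendre's formula: v_p(n!) = Σ_{k ≥ 1} ⌊n / p^k⌋. For p = 47, n = 598, the terms are:
  ⌊598/47^1⌋ = ⌊598/47⌋ = 12
(the next term ⌊598/47^2⌋ = 0, terminating the sum). Summing: v_47(598!) = 12 = 12.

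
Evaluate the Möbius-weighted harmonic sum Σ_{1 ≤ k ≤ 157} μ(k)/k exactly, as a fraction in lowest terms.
Σ μ(k)/k = 190885929598303660936390858874022658428948558028554264968/842265880802797496205613502094089147906132634473570891010235

Values of μ(k) for 1 ≤ k ≤ 157: μ(1) = 1, μ(2) = -1, μ(3) = -1, μ(5) = -1, μ(6) = 1, μ(7) = -1, μ(10) = 1, μ(11) = -1, μ(13) = -1, μ(14) = 1, μ(15) = 1, μ(17) = -1, μ(19) = -1, μ(21) = 1, μ(22) = 1, μ(23) = -1, μ(26) = 1, μ(29) = -1, μ(30) = -1, μ(31) = -1, μ(33) = 1, μ(34) = 1, μ(35) = 1, μ(37) = -1, μ(38) = 1, μ(39) = 1, μ(41) = -1, μ(42) = -1, μ(43) = -1, μ(46) = 1, μ(47) = -1, μ(51) = 1, μ(53) = -1, μ(55) = 1, μ(57) = 1, μ(58) = 1, μ(59) = -1, μ(61) = -1, μ(62) = 1, μ(65) = 1, μ(66) = -1, μ(67) = -1, μ(69) = 1, μ(70) = -1, μ(71) = -1, μ(73) = -1, μ(74) = 1, μ(77) = 1, μ(78) = -1, μ(79) = -1, μ(82) = 1, μ(83) = -1, μ(85) = 1, μ(86) = 1, μ(87) = 1, μ(89) = -1, μ(91) = 1, μ(93) = 1, μ(94) = 1, μ(95) = 1, μ(97) = -1, μ(101) = -1, μ(102) = -1, μ(103) = -1, μ(105) = -1, μ(106) = 1, μ(107) = -1, μ(109) = -1, μ(110) = -1, μ(111) = 1, μ(113) = -1, μ(114) = -1, μ(115) = 1, μ(118) = 1, μ(119) = 1, μ(122) = 1, μ(123) = 1, μ(127) = -1, μ(129) = 1, μ(130) = -1, μ(131) = -1, μ(133) = 1, μ(134) = 1, μ(137) = -1, μ(138) = -1, μ(139) = -1, μ(141) = 1, μ(142) = 1, μ(143) = 1, μ(145) = 1, μ(146) = 1, μ(149) = -1, μ(151) = -1, μ(154) = -1, μ(155) = 1, μ(157) = -1, with μ = 0 on non-squarefree integers. Summing μ(k)/k for k where μ(k) ≠ 0 gives 190885929598303660936390858874022658428948558028554264968/842265880802797496205613502094089147906132634473570891010235 ≈ 0.0002. (PNT ⟺ this sum → 0 as n → ∞.)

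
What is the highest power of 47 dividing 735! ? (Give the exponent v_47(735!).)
v_47(735!) = 15

Legendre's formula: v_p(n!) = Σ_{k ≥ 1} ⌊n / p^k⌋. For p = 47, n = 735, the terms are:
  ⌊735/47^1⌋ = ⌊735/47⌋ = 15
(the next term ⌊735/47^2⌋ = 0, terminating the sum). Summing: v_47(735!) = 15 = 15.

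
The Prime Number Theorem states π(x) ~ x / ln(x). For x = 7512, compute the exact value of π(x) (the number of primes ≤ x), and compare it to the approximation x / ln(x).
π(7512) = 951;  x/ln(x) ≈ 841.75;  relative error ≈ 11.49%.

Directly count primes up to 7512: π(7512) = 951. The PNT approximation gives 7512/ln(7512) ≈ 7512/8.92426 ≈ 841.75. Relative error (π(x) − x/ln(x)) / π(x) ≈ 11.49%; the approximation is known to undercount slightly (Li(x) is a better estimate).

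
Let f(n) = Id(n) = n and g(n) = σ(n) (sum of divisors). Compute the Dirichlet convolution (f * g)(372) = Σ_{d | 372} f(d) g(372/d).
(Id * σ)(372) = 7497

Divisors of 372: [1, 2, 3, 4, 6, 12, 31, 62, 93, 124, 186, 372]. For each d | 372:
  d = 1: Id(1) · σ(372/1) = 1 · 896 = 896
  d = 2: Id(2) · σ(372/2) = 2 · 384 = 768
  d = 3: Id(3) · σ(372/3) = 3 · 224 = 672
  d = 4: Id(4) · σ(372/4) = 4 · 128 = 512
  d = 6: Id(6) · σ(372/6) = 6 · 96 = 576
  d = 12: Id(12) · σ(372/12) = 12 · 32 = 384
  d = 31: Id(31) · σ(372/31) = 31 · 28 = 868
  d = 62: Id(62) · σ(372/62) = 62 · 12 = 744
  d = 93: Id(93) · σ(372/93) = 93 · 7 = 651
  d = 124: Id(124) · σ(372/124) = 124 · 4 = 496
  d = 186: Id(186) · σ(372/186) = 186 · 3 = 558
  d = 372: Id(372) · σ(372/372) = 372 · 1 = 372
Summing: (Id * σ)(372) = 896 + 768 + 672 + 512 + 576 + 384 + 868 + 744 + 651 + 496 + 558 + 372 = 7497.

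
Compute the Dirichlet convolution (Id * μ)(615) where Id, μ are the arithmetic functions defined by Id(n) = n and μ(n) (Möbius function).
(Id * μ)(615) = 320

Divisors of 615: [1, 3, 5, 15, 41, 123, 205, 615]. For each d | 615:
  d = 1: Id(1) · μ(615/1) = 1 · -1 = -1
  d = 3: Id(3) · μ(615/3) = 3 · 1 = 3
  d = 5: Id(5) · μ(615/5) = 5 · 1 = 5
  d = 15: Id(15) · μ(615/15) = 15 · -1 = -15
  d = 41: Id(41) · μ(615/41) = 41 · 1 = 41
  d = 123: Id(123) · μ(615/123) = 123 · -1 = -123
  d = 205: Id(205) · μ(615/205) = 205 · -1 = -205
  d = 615: Id(615) · μ(615/615) = 615 · 1 = 615
Summing: (Id * μ)(615) = -1 + 3 + 5 + -15 + 41 + -123 + -205 + 615 = 320.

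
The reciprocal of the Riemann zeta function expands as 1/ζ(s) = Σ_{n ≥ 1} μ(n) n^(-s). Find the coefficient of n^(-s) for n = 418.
μ(418) = -1

Factor n = 418 = 2 · 11 · 19. μ(n) = 0 if any exponent ≥ 2 (not squarefree); otherwise μ(n) = (−1)^{ω(n)} where ω(n) is the number of distinct prime factors. Applying: μ(418) = -1.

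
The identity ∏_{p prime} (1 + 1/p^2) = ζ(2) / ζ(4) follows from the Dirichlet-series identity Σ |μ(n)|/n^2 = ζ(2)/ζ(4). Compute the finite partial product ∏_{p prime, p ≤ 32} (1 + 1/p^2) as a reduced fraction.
∏ = 7292191856800000/4827887490090357

The primes p ≤ 32 are [2, 3, 5, 7, 11, 13, 17, 19, 23, 29, 31]. For each, (1 + 1/p^2) = (p^2 + 1)/p^2. Multiplying these fractions over p ∈ [2, 3, 5, 7, 11, 13, 17, 19, 23, 29, 31] gives 7292191856800000/4827887490090357. (In the limit P → ∞ this tends to ζ(2)/ζ(4).)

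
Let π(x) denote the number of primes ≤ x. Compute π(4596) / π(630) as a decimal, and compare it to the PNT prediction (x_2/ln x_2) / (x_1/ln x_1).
π(4596)/π(630) = 621/114 ≈ 5.4474;  PNT prediction ≈ 5.5761.

π(630) = 114 and π(4596) = 621, so π(4596)/π(630) ≈ 5.4474. The PNT-predicted ratio is (4596/ln(4596)) / (630/ln(630)) ≈ 5.5761. The two agree to within a few percent, as expected.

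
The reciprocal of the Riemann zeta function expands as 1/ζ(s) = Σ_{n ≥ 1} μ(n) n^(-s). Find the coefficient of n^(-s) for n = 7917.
μ(7917) = 1

Factor n = 7917 = 3 · 7 · 13 · 29. μ(n) = 0 if any exponent ≥ 2 (not squarefree); otherwise μ(n) = (−1)^{ω(n)} where ω(n) is the number of distinct prime factors. Applying: μ(7917) = 1.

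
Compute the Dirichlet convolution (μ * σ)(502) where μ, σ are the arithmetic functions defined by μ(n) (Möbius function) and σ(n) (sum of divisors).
(μ * σ)(502) = 502

Divisors of 502: [1, 2, 251, 502]. For each d | 502:
  d = 1: μ(1) · σ(502/1) = 1 · 756 = 756
  d = 2: μ(2) · σ(502/2) = -1 · 252 = -252
  d = 251: μ(251) · σ(502/251) = -1 · 3 = -3
  d = 502: μ(502) · σ(502/502) = 1 · 1 = 1
Summing: (μ * σ)(502) = 756 + -252 + -3 + 1 = 502.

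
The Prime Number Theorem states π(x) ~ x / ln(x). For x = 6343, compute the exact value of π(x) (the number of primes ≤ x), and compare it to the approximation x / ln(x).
π(6343) = 826;  x/ln(x) ≈ 724.49;  relative error ≈ 12.29%.

Directly count primes up to 6343: π(6343) = 826. The PNT approximation gives 6343/ln(6343) ≈ 6343/8.75511 ≈ 724.49. Relative error (π(x) − x/ln(x)) / π(x) ≈ 12.29%; the approximation is known to undercount slightly (Li(x) is a better estimate).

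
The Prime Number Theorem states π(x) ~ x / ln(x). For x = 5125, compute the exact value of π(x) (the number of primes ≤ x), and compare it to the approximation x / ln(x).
π(5125) = 685;  x/ln(x) ≈ 599.98;  relative error ≈ 12.41%.

Directly count primes up to 5125: π(5125) = 685. The PNT approximation gives 5125/ln(5125) ≈ 5125/8.54189 ≈ 599.98. Relative error (π(x) − x/ln(x)) / π(x) ≈ 12.41%; the approximation is known to undercount slightly (Li(x) is a better estimate).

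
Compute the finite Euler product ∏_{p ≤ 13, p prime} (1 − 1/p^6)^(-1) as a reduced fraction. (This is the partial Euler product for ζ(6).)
∏ = 14388679339409375/14143390691632128

The primes p ≤ 13 are [2, 3, 5, 7, 11, 13]. For each prime, (1 − 1/p^6)^(-1) = p^6 / (p^6 − 1). The product is (1 − 1/2^6)^(-1), (1 − 1/3^6)^(-1), (1 − 1/5^6)^(-1), (1 − 1/7^6)^(-1), (1 − 1/11^6)^(-1), (1 − 1/13^6)^(-1) = ∏ p^6 / (p^6 − 1) = 14388679339409375/14143390691632128.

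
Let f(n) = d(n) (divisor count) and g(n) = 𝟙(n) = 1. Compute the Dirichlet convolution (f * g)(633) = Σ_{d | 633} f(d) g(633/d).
(d * 𝟙)(633) = 9

Divisors of 633: [1, 3, 211, 633]. For each d | 633:
  d = 1: d(1) · 𝟙(633/1) = 1 · 1 = 1
  d = 3: d(3) · 𝟙(633/3) = 2 · 1 = 2
  d = 211: d(211) · 𝟙(633/211) = 2 · 1 = 2
  d = 633: d(633) · 𝟙(633/633) = 4 · 1 = 4
Summing: (d * 𝟙)(633) = 1 + 2 + 2 + 4 = 9.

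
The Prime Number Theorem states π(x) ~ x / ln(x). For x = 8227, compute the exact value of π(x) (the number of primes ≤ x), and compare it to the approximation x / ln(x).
π(8227) = 1031;  x/ln(x) ≈ 912.57;  relative error ≈ 11.49%.

Directly count primes up to 8227: π(8227) = 1031. The PNT approximation gives 8227/ln(8227) ≈ 8227/9.01518 ≈ 912.57. Relative error (π(x) − x/ln(x)) / π(x) ≈ 11.49%; the approximation is known to undercount slightly (Li(x) is a better estimate).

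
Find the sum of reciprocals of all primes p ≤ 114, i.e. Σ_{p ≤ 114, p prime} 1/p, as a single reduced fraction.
Σ 1/p = 58472171373748331322981543916880425472323867753/31610054640417607788145206291543662493274686990

π(114) = 30, so the primes ≤ 114 are [2, 3, 5, 7, 11, 13, 17, 19, 23, 29, 31, 37, 41, 43, 47, 53, 59, 61, 67, 71, 73, 79, 83, 89, 97, 101, 103, 107, 109, 113]. Summing 1/p over these primes: 58472171373748331322981543916880425472323867753/31610054640417607788145206291543662493274686990 ≈ 1.8498. Mertens estimate ln ln(114) + 0.2615 ≈ 1.8167.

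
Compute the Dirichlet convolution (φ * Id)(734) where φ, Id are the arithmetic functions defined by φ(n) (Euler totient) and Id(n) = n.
(φ * Id)(734) = 2199

Divisors of 734: [1, 2, 367, 734]. For each d | 734:
  d = 1: φ(1) · Id(734/1) = 1 · 734 = 734
  d = 2: φ(2) · Id(734/2) = 1 · 367 = 367
  d = 367: φ(367) · Id(734/367) = 366 · 2 = 732
  d = 734: φ(734) · Id(734/734) = 366 · 1 = 366
Summing: (φ * Id)(734) = 734 + 367 + 732 + 366 = 2199.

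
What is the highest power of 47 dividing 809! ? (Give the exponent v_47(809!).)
v_47(809!) = 17

Legendre's formula: v_p(n!) = Σ_{k ≥ 1} ⌊n / p^k⌋. For p = 47, n = 809, the terms are:
  ⌊809/47^1⌋ = ⌊809/47⌋ = 17
(the next term ⌊809/47^2⌋ = 0, terminating the sum). Summing: v_47(809!) = 17 = 17.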